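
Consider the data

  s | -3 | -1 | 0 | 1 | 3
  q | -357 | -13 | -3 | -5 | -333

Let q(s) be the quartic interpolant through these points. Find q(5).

-2533

Evaluate each Lagrange basis at s = 5:
L_0(5) = (6)·(5)·(4)·(2)/[(-2)·(-3)·(-4)·(-6)] = 5/3
L_1(5) = (8)·(5)·(4)·(2)/[(2)·(-1)·(-2)·(-4)] = -20
L_2(5) = (8)·(6)·(4)·(2)/[(3)·(1)·(-1)·(-3)] = 128/3
L_3(5) = (8)·(6)·(5)·(2)/[(4)·(2)·(1)·(-2)] = -30
L_4(5) = (8)·(6)·(5)·(4)/[(6)·(4)·(3)·(2)] = 20/3
Sum: (-357)·(5/3) + (-13)·(-20) + (-3)·(128/3) + (-5)·(-30) + (-333)·(20/3) = -2533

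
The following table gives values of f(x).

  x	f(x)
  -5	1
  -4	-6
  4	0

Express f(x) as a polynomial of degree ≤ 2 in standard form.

Newton's divided differences:
f[-5,-4] = (-6 - 1) / (-4 - (-5)) = -7
f[-4,4] = (0 - (-6)) / (4 - (-4)) = 3/4
f[-5,-4,4] = (3/4 - (-7)) / (4 - (-5)) = 31/36
f(x) = 1 + (-7)·(x + 5) + (31/36)·(x + 5)(x + 4)
Expanding: f(x) = (31/36)x^2 + (3/4)x - 151/9

f(x) = (31/36)x^2 + (3/4)x - 151/9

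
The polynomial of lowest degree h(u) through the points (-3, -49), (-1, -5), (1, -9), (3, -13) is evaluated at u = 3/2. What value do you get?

-95/8

Evaluate each Lagrange basis at u = 3/2:
L_0(3/2) = (5/2)·(1/2)·(-3/2)/[(-2)·(-4)·(-6)] = 5/128
L_1(3/2) = (9/2)·(1/2)·(-3/2)/[(2)·(-2)·(-4)] = -27/128
L_2(3/2) = (9/2)·(5/2)·(-3/2)/[(4)·(2)·(-2)] = 135/128
L_3(3/2) = (9/2)·(5/2)·(1/2)/[(6)·(4)·(2)] = 15/128
Sum: (-49)·(5/128) + (-5)·(-27/128) + (-9)·(135/128) + (-13)·(15/128) = -95/8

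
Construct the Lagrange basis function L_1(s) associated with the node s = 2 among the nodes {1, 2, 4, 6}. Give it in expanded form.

L_1(s) = (1/8)s^3 - (11/8)s^2 + (17/4)s - 3

L_1(s) = (s - 1)(s - 4)(s - 6) / [(1)·(-2)·(-4)]
       = (s^3 - 11s^2 + 34s - 24) / (8)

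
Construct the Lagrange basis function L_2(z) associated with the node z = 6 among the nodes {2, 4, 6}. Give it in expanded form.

L_2(z) = (z - 2)(z - 4) / [(4)·(2)]
       = (z^2 - 6z + 8) / (8)

L_2(z) = (1/8)z^2 - (3/4)z + 1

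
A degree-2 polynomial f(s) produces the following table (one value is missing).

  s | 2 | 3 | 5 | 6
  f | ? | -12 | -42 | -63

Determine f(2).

The 3 known values determine f uniquely (degree ≤ 2).
Evaluate each Lagrange basis at s = 2:
L_0(2) = (-3)·(-4)/[(-2)·(-3)] = 2
L_1(2) = (-1)·(-4)/[(2)·(-1)] = -2
L_2(2) = (-1)·(-3)/[(3)·(1)] = 1
Sum: (-12)·(2) + (-42)·(-2) + (-63)·(1) = -3

-3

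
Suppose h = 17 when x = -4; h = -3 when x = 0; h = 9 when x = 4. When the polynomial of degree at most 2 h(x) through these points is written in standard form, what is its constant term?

-3

Build the Lagrange basis polynomials:
L_0(x) = x(x - 4) / [32] = (1/32)x^2 - (1/8)x
L_1(x) = (x + 4)(x - 4) / [-16] = -(1/16)x^2 + 1
L_2(x) = (x + 4)x / [32] = (1/32)x^2 + (1/8)x
h(x) = 17·L_0 + (-3)·L_1 + 9·L_2
Only the constant term is needed; take it from each L_i and combine:
17·(0) + (-3)·(1) + 9·(0) = -3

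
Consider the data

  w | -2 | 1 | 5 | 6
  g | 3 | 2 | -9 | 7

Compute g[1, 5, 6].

g[1,5] = (-9 - 2) / (5 - 1) = -11/4
g[5,6] = (7 - (-9)) / (6 - 5) = 16
g[1,5,6] = (16 - (-11/4)) / (6 - 1) = 15/4

15/4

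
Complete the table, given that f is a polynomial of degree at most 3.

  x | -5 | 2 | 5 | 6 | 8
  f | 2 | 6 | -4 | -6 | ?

The 4 known values determine f uniquely (degree ≤ 3).
L_0(8) = (6)·(3)·(2)/[(-7)·(-10)·(-11)] = -18/385
L_1(8) = (13)·(3)·(2)/[(7)·(-3)·(-4)] = 13/14
L_2(8) = (13)·(6)·(2)/[(10)·(3)·(-1)] = -26/5
L_3(8) = (13)·(6)·(3)/[(11)·(4)·(1)] = 117/22
Sum: 2·(-18/385) + 6·(13/14) + (-4)·(-26/5) + (-6)·(117/22) = -2168/385

-2168/385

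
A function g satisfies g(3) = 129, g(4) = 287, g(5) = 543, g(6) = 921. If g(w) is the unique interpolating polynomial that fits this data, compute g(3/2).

Evaluate each Lagrange basis at w = 3/2:
L_0(3/2) = (-5/2)·(-7/2)·(-9/2)/[(-1)·(-2)·(-3)] = 105/16
L_1(3/2) = (-3/2)·(-7/2)·(-9/2)/[(1)·(-1)·(-2)] = -189/16
L_2(3/2) = (-3/2)·(-5/2)·(-9/2)/[(2)·(1)·(-1)] = 135/16
L_3(3/2) = (-3/2)·(-5/2)·(-7/2)/[(3)·(2)·(1)] = -35/16
Sum: 129·(105/16) + 287·(-189/16) + 543·(135/16) + 921·(-35/16) = 93/4

93/4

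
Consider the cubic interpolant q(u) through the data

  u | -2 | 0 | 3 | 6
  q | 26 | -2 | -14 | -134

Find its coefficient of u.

-4

L_0(u) = u(u - 3)(u - 6) / [-80] = -(1/80)u^3 + (9/80)u^2 - (9/40)u
L_1(u) = (u + 2)(u - 3)(u - 6) / [36] = (1/36)u^3 - (7/36)u^2 + 1
L_2(u) = (u + 2)u(u - 6) / [-45] = -(1/45)u^3 + (4/45)u^2 + (4/15)u
L_3(u) = (u + 2)u(u - 3) / [144] = (1/144)u^3 - (1/144)u^2 - (1/24)u
q(u) = 26·L_0 + (-2)·L_1 + (-14)·L_2 + (-134)·L_3
Only the coefficient of u is needed; take it from each L_i and combine:
26·(-9/40) + (-2)·(0) + (-14)·(4/15) + (-134)·(-1/24) = -4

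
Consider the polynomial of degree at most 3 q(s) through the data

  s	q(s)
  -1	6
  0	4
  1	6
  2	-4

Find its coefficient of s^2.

L_0(s) = s(s - 1)(s - 2) / [-6] = -(1/6)s^3 + (1/2)s^2 - (1/3)s
L_1(s) = (s + 1)(s - 1)(s - 2) / [2] = (1/2)s^3 - s^2 - (1/2)s + 1
L_2(s) = (s + 1)s(s - 2) / [-2] = -(1/2)s^3 + (1/2)s^2 + s
L_3(s) = (s + 1)s(s - 1) / [6] = (1/6)s^3 - (1/6)s
q(s) = 6·L_0 + 4·L_1 + 6·L_2 + (-4)·L_3
Only the coefficient of s^2 is needed; take it from each L_i and combine:
6·(1/2) + 4·(-1) + 6·(1/2) + (-4)·(0) = 2

2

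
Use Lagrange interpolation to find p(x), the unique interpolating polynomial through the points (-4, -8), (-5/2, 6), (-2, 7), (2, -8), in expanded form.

Build the Lagrange basis polynomials:
L_0(x) = (x + 5/2)(x + 2)(x - 2) / [-18] = -(1/18)x^3 - (5/36)x^2 + (2/9)x + 5/9
L_1(x) = (x + 4)(x + 2)(x - 2) / [27/8] = (8/27)x^3 + (32/27)x^2 - (32/27)x - 128/27
L_2(x) = (x + 4)(x + 5/2)(x - 2) / [-4] = -(1/4)x^3 - (9/8)x^2 + (3/4)x + 5
L_3(x) = (x + 4)(x + 5/2)(x + 2) / [108] = (1/108)x^3 + (17/216)x^2 + (23/108)x + 5/27
p(x) = (-8)·L_0 + 6·L_1 + 7·L_2 + (-8)·L_3
  (-8)·L_0(x) = (4/9)x^3 + (10/9)x^2 - (16/9)x - 40/9
  6·L_1(x) = (16/9)x^3 + (64/9)x^2 - (64/9)x - 256/9
  7·L_2(x) = -(7/4)x^3 - (63/8)x^2 + (21/4)x + 35
  (-8)·L_3(x) = -(2/27)x^3 - (17/27)x^2 - (46/27)x - 40/27
Adding term by term: (43/108)x^3 - (61/216)x^2 - (577/108)x + 17/27

p(x) = (43/108)x^3 - (61/216)x^2 - (577/108)x + 17/27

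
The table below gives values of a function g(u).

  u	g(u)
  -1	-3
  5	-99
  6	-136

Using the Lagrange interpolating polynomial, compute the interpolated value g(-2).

-8

Evaluate each Lagrange basis at u = -2:
L_0(-2) = (-7)·(-8)/[(-6)·(-7)] = 4/3
L_1(-2) = (-1)·(-8)/[(6)·(-1)] = -4/3
L_2(-2) = (-1)·(-7)/[(7)·(1)] = 1
Sum: (-3)·(4/3) + (-99)·(-4/3) + (-136)·(1) = -8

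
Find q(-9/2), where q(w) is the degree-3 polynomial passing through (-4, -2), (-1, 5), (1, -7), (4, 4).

-4999/480

L_0(-9/2) = (-7/2)·(-11/2)·(-17/2)/[(-3)·(-5)·(-8)] = 1309/960
L_1(-9/2) = (-1/2)·(-11/2)·(-17/2)/[(3)·(-2)·(-5)] = -187/240
L_2(-9/2) = (-1/2)·(-7/2)·(-17/2)/[(5)·(2)·(-3)] = 119/240
L_3(-9/2) = (-1/2)·(-7/2)·(-11/2)/[(8)·(5)·(3)] = -77/960
Sum: (-2)·(1309/960) + 5·(-187/240) + (-7)·(119/240) + 4·(-77/960) = -4999/480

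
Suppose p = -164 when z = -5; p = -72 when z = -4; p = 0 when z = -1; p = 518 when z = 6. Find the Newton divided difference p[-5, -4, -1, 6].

2

p[-5,-4] = (-72 - (-164)) / (-4 - (-5)) = 92
p[-4,-1] = (0 - (-72)) / (-1 - (-4)) = 24
p[-1,6] = (518 - 0) / (6 - (-1)) = 74
p[-5,-4,-1] = (24 - 92) / (-1 - (-5)) = -17
p[-4,-1,6] = (74 - 24) / (6 - (-4)) = 5
p[-5,-4,-1,6] = (5 - (-17)) / (6 - (-5)) = 2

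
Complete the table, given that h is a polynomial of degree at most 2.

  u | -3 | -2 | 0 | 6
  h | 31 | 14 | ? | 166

The 3 known values determine h uniquely (degree ≤ 2).
Evaluate each Lagrange basis at u = 0:
L_0(0) = (2)·(-6)/[(-1)·(-9)] = -4/3
L_1(0) = (3)·(-6)/[(1)·(-8)] = 9/4
L_2(0) = (3)·(2)/[(9)·(8)] = 1/12
Sum: 31·(-4/3) + 14·(9/4) + 166·(1/12) = 4

4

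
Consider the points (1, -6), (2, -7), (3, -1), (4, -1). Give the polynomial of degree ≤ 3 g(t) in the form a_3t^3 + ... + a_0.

g(t) = -(13/6)t^3 + (33/2)t^2 - (106/3)t + 15

L_0(t) = (t - 2)(t - 3)(t - 4) / [-6] = -(1/6)t^3 + (3/2)t^2 - (13/3)t + 4
L_1(t) = (t - 1)(t - 3)(t - 4) / [2] = (1/2)t^3 - 4t^2 + (19/2)t - 6
L_2(t) = (t - 1)(t - 2)(t - 4) / [-2] = -(1/2)t^3 + (7/2)t^2 - 7t + 4
L_3(t) = (t - 1)(t - 2)(t - 3) / [6] = (1/6)t^3 - t^2 + (11/6)t - 1
g(t) = (-6)·L_0 + (-7)·L_1 + (-1)·L_2 + (-1)·L_3
  (-6)·L_0(t) = t^3 - 9t^2 + 26t - 24
  (-7)·L_1(t) = -(7/2)t^3 + 28t^2 - (133/2)t + 42
  (-1)·L_2(t) = (1/2)t^3 - (7/2)t^2 + 7t - 4
  (-1)·L_3(t) = -(1/6)t^3 + t^2 - (11/6)t + 1
Adding term by term: -(13/6)t^3 + (33/2)t^2 - (106/3)t + 15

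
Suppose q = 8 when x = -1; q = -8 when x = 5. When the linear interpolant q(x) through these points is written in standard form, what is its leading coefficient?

-8/3

The leading coefficient equals the top divided difference q[-1,5].
q[-1,5] = (-8 - 8) / (5 - (-1)) = -8/3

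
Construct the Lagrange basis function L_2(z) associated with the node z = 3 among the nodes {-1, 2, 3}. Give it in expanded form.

L_2(z) = (1/4)z^2 - (1/4)z - 1/2

L_2(z) = (z + 1)(z - 2) / [(4)·(1)]
       = (z^2 - z - 2) / (4)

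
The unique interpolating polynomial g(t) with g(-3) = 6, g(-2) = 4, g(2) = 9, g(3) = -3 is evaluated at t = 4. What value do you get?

-269/10

Evaluate each Lagrange basis at t = 4:
L_0(4) = (6)·(2)·(1)/[(-1)·(-5)·(-6)] = -2/5
L_1(4) = (7)·(2)·(1)/[(1)·(-4)·(-5)] = 7/10
L_2(4) = (7)·(6)·(1)/[(5)·(4)·(-1)] = -21/10
L_3(4) = (7)·(6)·(2)/[(6)·(5)·(1)] = 14/5
Sum: 6·(-2/5) + 4·(7/10) + 9·(-21/10) + (-3)·(14/5) = -269/10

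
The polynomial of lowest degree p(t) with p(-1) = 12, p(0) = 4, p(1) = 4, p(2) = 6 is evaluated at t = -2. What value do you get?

Evaluate each Lagrange basis at t = -2:
L_0(-2) = (-2)·(-3)·(-4)/[(-1)·(-2)·(-3)] = 4
L_1(-2) = (-1)·(-3)·(-4)/[(1)·(-1)·(-2)] = -6
L_2(-2) = (-1)·(-2)·(-4)/[(2)·(1)·(-1)] = 4
L_3(-2) = (-1)·(-2)·(-3)/[(3)·(2)·(1)] = -1
Sum: 12·(4) + 4·(-6) + 4·(4) + 6·(-1) = 34

34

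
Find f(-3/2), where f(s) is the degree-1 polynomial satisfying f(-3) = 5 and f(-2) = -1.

L_0(-3/2) = (1/2)/[(-1)] = -1/2
L_1(-3/2) = (3/2)/[(1)] = 3/2
Sum: 5·(-1/2) + (-1)·(3/2) = -4

-4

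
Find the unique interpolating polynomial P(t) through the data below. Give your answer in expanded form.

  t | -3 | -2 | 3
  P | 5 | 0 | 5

Newton's divided differences:
P[-3,-2] = (0 - 5) / (-2 - (-3)) = -5
P[-2,3] = (5 - 0) / (3 - (-2)) = 1
P[-3,-2,3] = (1 - (-5)) / (3 - (-3)) = 1
P(t) = 5 + (-5)·(t + 3) + 1·(t + 3)(t + 2)
Expanding: P(t) = t^2 - 4

P(t) = t^2 - 4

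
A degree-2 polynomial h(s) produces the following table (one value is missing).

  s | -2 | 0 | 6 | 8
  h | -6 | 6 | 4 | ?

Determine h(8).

-28/3

The 3 known values determine h uniquely (degree ≤ 2).
L_0(8) = (8)·(2)/[(-2)·(-8)] = 1
L_1(8) = (10)·(2)/[(2)·(-6)] = -5/3
L_2(8) = (10)·(8)/[(8)·(6)] = 5/3
Sum: (-6)·(1) + 6·(-5/3) + 4·(5/3) = -28/3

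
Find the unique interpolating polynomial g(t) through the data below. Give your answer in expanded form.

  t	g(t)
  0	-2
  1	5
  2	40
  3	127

g(t) = 4t^3 + 2t^2 + t - 2

Newton's divided differences:
g[0,1] = (5 - (-2)) / (1 - 0) = 7
g[1,2] = (40 - 5) / (2 - 1) = 35
g[2,3] = (127 - 40) / (3 - 2) = 87
g[0,1,2] = (35 - 7) / (2 - 0) = 14
g[1,2,3] = (87 - 35) / (3 - 1) = 26
g[0,1,2,3] = (26 - 14) / (3 - 0) = 4
g(t) = -2 + 7·t + 14·t(t - 1) + 4·t(t - 1)(t - 2)
Expanding: g(t) = 4t^3 + 2t^2 + t - 2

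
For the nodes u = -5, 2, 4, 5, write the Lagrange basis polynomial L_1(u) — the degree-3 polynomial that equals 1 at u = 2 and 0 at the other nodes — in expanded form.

L_1(u) = (1/42)u^3 - (2/21)u^2 - (25/42)u + 50/21

L_1(u) = (u + 5)(u - 4)(u - 5) / [(7)·(-2)·(-3)]
       = (u^3 - 4u^2 - 25u + 100) / (42)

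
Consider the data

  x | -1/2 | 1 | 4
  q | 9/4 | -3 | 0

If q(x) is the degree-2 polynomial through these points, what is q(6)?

12

L_0(6) = (5)·(2)/[(-3/2)·(-9/2)] = 40/27
L_1(6) = (13/2)·(2)/[(3/2)·(-3)] = -26/9
L_2(6) = (13/2)·(5)/[(9/2)·(3)] = 65/27
Sum: 9/4·(40/27) + (-3)·(-26/9) + 0 = 12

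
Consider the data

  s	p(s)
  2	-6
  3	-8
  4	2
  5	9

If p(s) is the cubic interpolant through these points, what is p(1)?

23

L_0(1) = (-2)·(-3)·(-4)/[(-1)·(-2)·(-3)] = 4
L_1(1) = (-1)·(-3)·(-4)/[(1)·(-1)·(-2)] = -6
L_2(1) = (-1)·(-2)·(-4)/[(2)·(1)·(-1)] = 4
L_3(1) = (-1)·(-2)·(-3)/[(3)·(2)·(1)] = -1
Sum: (-6)·(4) + (-8)·(-6) + 2·(4) + 9·(-1) = 23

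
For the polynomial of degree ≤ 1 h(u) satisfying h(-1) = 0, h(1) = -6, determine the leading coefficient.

-3

Build the Lagrange basis polynomials:
L_0(u) = (u - 1) / [-2] = -(1/2)u + 1/2
L_1(u) = (u + 1) / [2] = (1/2)u + 1/2
h(u) = 0·L_0 + (-6)·L_1
Only the coefficient of u is needed; take it from each L_i and combine:
0·(-1/2) + (-6)·(1/2) = -3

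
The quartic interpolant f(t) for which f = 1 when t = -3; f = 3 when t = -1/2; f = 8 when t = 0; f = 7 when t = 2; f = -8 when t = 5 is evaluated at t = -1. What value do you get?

Using Newton's divided-difference form:
f[-3,-1/2] = (3 - 1) / (-1/2 - (-3)) = 4/5
f[-1/2,0] = (8 - 3) / (0 - (-1/2)) = 10
f[0,2] = (7 - 8) / (2 - 0) = -1/2
f[2,5] = (-8 - 7) / (5 - 2) = -5
f[-3,-1/2,0] = (10 - 4/5) / (0 - (-3)) = 46/15
f[-1/2,0,2] = (-1/2 - 10) / (2 - (-1/2)) = -21/5
f[0,2,5] = (-5 - (-1/2)) / (5 - 0) = -9/10
f[-3,-1/2,0,2] = (-21/5 - 46/15) / (2 - (-3)) = -109/75
f[-1/2,0,2,5] = (-9/10 - (-21/5)) / (5 - (-1/2)) = 3/5
f[-3,-1/2,0,2,5] = (3/5 - (-109/75)) / (5 - (-3)) = 77/300
f(-1) = 1 + (4/5)·(2) + (46/15)·(2)·(-1/2) + (-109/75)·(2)·(-1/2)·(-1) + (77/300)·(2)·(-1/2)·(-1)·(-3) = -269/100

-269/100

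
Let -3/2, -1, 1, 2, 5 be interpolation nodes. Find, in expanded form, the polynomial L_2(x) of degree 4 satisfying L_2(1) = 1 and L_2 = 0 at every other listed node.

L_2(x) = (x + 3/2)(x + 1)(x - 2)(x - 5) / [(5/2)·(2)·(-1)·(-4)]
       = (x^4 - (9/2)x^3 - 6x^2 + (29/2)x + 15) / (20)

L_2(x) = (1/20)x^4 - (9/40)x^3 - (3/10)x^2 + (29/40)x + 3/4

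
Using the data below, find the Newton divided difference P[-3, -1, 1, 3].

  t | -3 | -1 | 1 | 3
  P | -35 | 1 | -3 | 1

P[-3,-1] = (1 - (-35)) / (-1 - (-3)) = 18
P[-1,1] = (-3 - 1) / (1 - (-1)) = -2
P[1,3] = (1 - (-3)) / (3 - 1) = 2
P[-3,-1,1] = (-2 - 18) / (1 - (-3)) = -5
P[-1,1,3] = (2 - (-2)) / (3 - (-1)) = 1
P[-3,-1,1,3] = (1 - (-5)) / (3 - (-3)) = 1

1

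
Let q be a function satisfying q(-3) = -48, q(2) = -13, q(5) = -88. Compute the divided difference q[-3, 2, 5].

-4

q[-3,2] = (-13 - (-48)) / (2 - (-3)) = 7
q[2,5] = (-88 - (-13)) / (5 - 2) = -25
q[-3,2,5] = (-25 - 7) / (5 - (-3)) = -4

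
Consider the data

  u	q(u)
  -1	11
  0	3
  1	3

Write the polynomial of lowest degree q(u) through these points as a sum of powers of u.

q(u) = 4u^2 - 4u + 3

Build the Lagrange basis polynomials:
L_0(u) = u(u - 1) / [2] = (1/2)u^2 - (1/2)u
L_1(u) = (u + 1)(u - 1) / [-1] = -u^2 + 1
L_2(u) = (u + 1)u / [2] = (1/2)u^2 + (1/2)u
q(u) = 11·L_0 + 3·L_1 + 3·L_2
  11·L_0(u) = (11/2)u^2 - (11/2)u
  3·L_1(u) = -3u^2 + 3
  3·L_2(u) = (3/2)u^2 + (3/2)u
Adding term by term: 4u^2 - 4u + 3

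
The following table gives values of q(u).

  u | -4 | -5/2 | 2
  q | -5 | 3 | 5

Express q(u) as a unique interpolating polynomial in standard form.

L_0(u) = (u + 5/2)(u - 2) / [9] = (1/9)u^2 + (1/18)u - 5/9
L_1(u) = (u + 4)(u - 2) / [-27/4] = -(4/27)u^2 - (8/27)u + 32/27
L_2(u) = (u + 4)(u + 5/2) / [27] = (1/27)u^2 + (13/54)u + 10/27
q(u) = (-5)·L_0 + 3·L_1 + 5·L_2
  (-5)·L_0(u) = -(5/9)u^2 - (5/18)u + 25/9
  3·L_1(u) = -(4/9)u^2 - (8/9)u + 32/9
  5·L_2(u) = (5/27)u^2 + (65/54)u + 50/27
Adding term by term: -(22/27)u^2 + (1/27)u + 221/27

q(u) = -(22/27)u^2 + (1/27)u + 221/27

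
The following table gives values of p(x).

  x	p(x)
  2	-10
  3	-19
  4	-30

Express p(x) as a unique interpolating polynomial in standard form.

Newton's divided differences:
p[2,3] = (-19 - (-10)) / (3 - 2) = -9
p[3,4] = (-30 - (-19)) / (4 - 3) = -11
p[2,3,4] = (-11 - (-9)) / (4 - 2) = -1
p(x) = -10 + (-9)·(x - 2) + (-1)·(x - 2)(x - 3)
Expanding: p(x) = -x^2 - 4x + 2

p(x) = -x^2 - 4x + 2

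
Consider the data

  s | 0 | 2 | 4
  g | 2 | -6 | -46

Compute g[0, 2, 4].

g[0,2] = (-6 - 2) / (2 - 0) = -4
g[2,4] = (-46 - (-6)) / (4 - 2) = -20
g[0,2,4] = (-20 - (-4)) / (4 - 0) = -4

-4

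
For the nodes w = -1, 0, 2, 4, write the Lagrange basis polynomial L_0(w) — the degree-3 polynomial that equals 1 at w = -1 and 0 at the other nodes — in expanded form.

L_0(w) = -(1/15)w^3 + (2/5)w^2 - (8/15)w

L_0(w) = w(w - 2)(w - 4) / [(-1)·(-3)·(-5)]
       = (w^3 - 6w^2 + 8w) / (-15)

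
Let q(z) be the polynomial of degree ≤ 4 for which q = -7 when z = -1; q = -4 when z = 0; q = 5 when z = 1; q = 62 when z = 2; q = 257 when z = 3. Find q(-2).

Using Newton's divided-difference form:
q[-1,0] = (-4 - (-7)) / (0 - (-1)) = 3
q[0,1] = (5 - (-4)) / (1 - 0) = 9
q[1,2] = (62 - 5) / (2 - 1) = 57
q[2,3] = (257 - 62) / (3 - 2) = 195
q[-1,0,1] = (9 - 3) / (1 - (-1)) = 3
q[0,1,2] = (57 - 9) / (2 - 0) = 24
q[1,2,3] = (195 - 57) / (3 - 1) = 69
q[-1,0,1,2] = (24 - 3) / (2 - (-1)) = 7
q[0,1,2,3] = (69 - 24) / (3 - 0) = 15
q[-1,0,1,2,3] = (15 - 7) / (3 - (-1)) = 2
q(-2) = -7 + 3·(-1) + 3·(-1)·(-2) + 7·(-1)·(-2)·(-3) + 2·(-1)·(-2)·(-3)·(-4) = 2

2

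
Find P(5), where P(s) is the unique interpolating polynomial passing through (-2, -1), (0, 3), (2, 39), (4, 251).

468

L_0(5) = (5)·(3)·(1)/[(-2)·(-4)·(-6)] = -5/16
L_1(5) = (7)·(3)·(1)/[(2)·(-2)·(-4)] = 21/16
L_2(5) = (7)·(5)·(1)/[(4)·(2)·(-2)] = -35/16
L_3(5) = (7)·(5)·(3)/[(6)·(4)·(2)] = 35/16
Sum: (-1)·(-5/16) + 3·(21/16) + 39·(-35/16) + 251·(35/16) = 468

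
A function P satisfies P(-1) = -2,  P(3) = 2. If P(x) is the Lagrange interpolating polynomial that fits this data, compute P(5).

Evaluate each Lagrange basis at x = 5:
L_0(5) = (2)/[(-4)] = -1/2
L_1(5) = (6)/[(4)] = 3/2
Sum: (-2)·(-1/2) + 2·(3/2) = 4

4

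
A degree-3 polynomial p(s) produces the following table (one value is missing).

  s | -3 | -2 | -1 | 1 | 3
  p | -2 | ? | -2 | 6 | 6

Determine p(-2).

The 4 known values determine p uniquely (degree ≤ 3).
Evaluate each Lagrange basis at s = -2:
L_0(-2) = (-1)·(-3)·(-5)/[(-2)·(-4)·(-6)] = 5/16
L_1(-2) = (1)·(-3)·(-5)/[(2)·(-2)·(-4)] = 15/16
L_2(-2) = (1)·(-1)·(-5)/[(4)·(2)·(-2)] = -5/16
L_3(-2) = (1)·(-1)·(-3)/[(6)·(4)·(2)] = 1/16
Sum: (-2)·(5/16) + (-2)·(15/16) + 6·(-5/16) + 6·(1/16) = -4

-4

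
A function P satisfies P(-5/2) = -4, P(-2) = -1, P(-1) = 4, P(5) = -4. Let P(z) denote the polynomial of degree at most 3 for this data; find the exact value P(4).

59/21

Evaluate each Lagrange basis at z = 4:
L_0(4) = (6)·(5)·(-1)/[(-1/2)·(-3/2)·(-15/2)] = 16/3
L_1(4) = (13/2)·(5)·(-1)/[(1/2)·(-1)·(-7)] = -65/7
L_2(4) = (13/2)·(6)·(-1)/[(3/2)·(1)·(-6)] = 13/3
L_3(4) = (13/2)·(6)·(5)/[(15/2)·(7)·(6)] = 13/21
Sum: (-4)·(16/3) + (-1)·(-65/7) + 4·(13/3) + (-4)·(13/21) = 59/21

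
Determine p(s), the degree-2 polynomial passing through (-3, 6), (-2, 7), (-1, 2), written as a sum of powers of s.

Newton's divided differences:
p[-3,-2] = (7 - 6) / (-2 - (-3)) = 1
p[-2,-1] = (2 - 7) / (-1 - (-2)) = -5
p[-3,-2,-1] = (-5 - 1) / (-1 - (-3)) = -3
p(s) = 6 + 1·(s + 3) + (-3)·(s + 3)(s + 2)
Expanding: p(s) = -3s^2 - 14s - 9

p(s) = -3s^2 - 14s - 9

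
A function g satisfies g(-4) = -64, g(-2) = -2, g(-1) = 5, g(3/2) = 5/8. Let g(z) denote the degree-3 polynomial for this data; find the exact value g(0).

4

Evaluate each Lagrange basis at z = 0:
L_0(0) = (2)·(1)·(-3/2)/[(-2)·(-3)·(-11/2)] = 1/11
L_1(0) = (4)·(1)·(-3/2)/[(2)·(-1)·(-7/2)] = -6/7
L_2(0) = (4)·(2)·(-3/2)/[(3)·(1)·(-5/2)] = 8/5
L_3(0) = (4)·(2)·(1)/[(11/2)·(7/2)·(5/2)] = 64/385
Sum: (-64)·(1/11) + (-2)·(-6/7) + 5·(8/5) + 5/8·(64/385) = 4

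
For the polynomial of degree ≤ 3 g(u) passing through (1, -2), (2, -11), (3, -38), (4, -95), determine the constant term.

Build the Lagrange basis polynomials:
L_0(u) = (u - 2)(u - 3)(u - 4) / [-6] = -(1/6)u^3 + (3/2)u^2 - (13/3)u + 4
L_1(u) = (u - 1)(u - 3)(u - 4) / [2] = (1/2)u^3 - 4u^2 + (19/2)u - 6
L_2(u) = (u - 1)(u - 2)(u - 4) / [-2] = -(1/2)u^3 + (7/2)u^2 - 7u + 4
L_3(u) = (u - 1)(u - 2)(u - 3) / [6] = (1/6)u^3 - u^2 + (11/6)u - 1
g(u) = (-2)·L_0 + (-11)·L_1 + (-38)·L_2 + (-95)·L_3
Only the constant term is needed; take it from each L_i and combine:
(-2)·(4) + (-11)·(-6) + (-38)·(4) + (-95)·(-1) = 1

1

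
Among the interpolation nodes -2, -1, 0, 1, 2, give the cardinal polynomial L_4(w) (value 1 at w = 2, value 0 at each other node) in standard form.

L_4(w) = (1/24)w^4 + (1/12)w^3 - (1/24)w^2 - (1/12)w

L_4(w) = (w + 2)(w + 1)w(w - 1) / [(4)·(3)·(2)·(1)]
       = (w^4 + 2w^3 - w^2 - 2w) / (24)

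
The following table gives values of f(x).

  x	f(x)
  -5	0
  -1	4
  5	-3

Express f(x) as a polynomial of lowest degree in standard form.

f(x) = -(13/60)x^2 - (3/10)x + 47/12

Build the Lagrange basis polynomials:
L_0(x) = (x + 1)(x - 5) / [40] = (1/40)x^2 - (1/10)x - 1/8
L_1(x) = (x + 5)(x - 5) / [-24] = -(1/24)x^2 + 25/24
L_2(x) = (x + 5)(x + 1) / [60] = (1/60)x^2 + (1/10)x + 1/12
f(x) = 0·L_0 + 4·L_1 + (-3)·L_2
  0·L_0(x) = 0
  4·L_1(x) = -(1/6)x^2 + 25/6
  (-3)·L_2(x) = -(1/20)x^2 - (3/10)x - 1/4
Adding term by term: -(13/60)x^2 - (3/10)x + 47/12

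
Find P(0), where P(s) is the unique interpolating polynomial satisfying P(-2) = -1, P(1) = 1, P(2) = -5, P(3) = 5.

Evaluate each Lagrange basis at s = 0:
L_0(0) = (-1)·(-2)·(-3)/[(-3)·(-4)·(-5)] = 1/10
L_1(0) = (2)·(-2)·(-3)/[(3)·(-1)·(-2)] = 2
L_2(0) = (2)·(-1)·(-3)/[(4)·(1)·(-1)] = -3/2
L_3(0) = (2)·(-1)·(-2)/[(5)·(2)·(1)] = 2/5
Sum: (-1)·(1/10) + 1·(2) + (-5)·(-3/2) + 5·(2/5) = 57/5

57/5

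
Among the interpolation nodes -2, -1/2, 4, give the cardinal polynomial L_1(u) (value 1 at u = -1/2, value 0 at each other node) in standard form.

L_1(u) = (u + 2)(u - 4) / [(3/2)·(-9/2)]
       = (u^2 - 2u - 8) / (-27/4)

L_1(u) = -(4/27)u^2 + (8/27)u + 32/27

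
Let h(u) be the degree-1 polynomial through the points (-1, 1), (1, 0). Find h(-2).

L_0(-2) = (-3)/[(-2)] = 3/2
L_1(-2) = (-1)/[(2)] = -1/2
Sum: 1·(3/2) + 0 = 3/2

3/2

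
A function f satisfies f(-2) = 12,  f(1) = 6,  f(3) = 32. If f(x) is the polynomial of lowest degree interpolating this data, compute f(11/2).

L_0(11/2) = (9/2)·(5/2)/[(-3)·(-5)] = 3/4
L_1(11/2) = (15/2)·(5/2)/[(3)·(-2)] = -25/8
L_2(11/2) = (15/2)·(9/2)/[(5)·(2)] = 27/8
Sum: 12·(3/4) + 6·(-25/8) + 32·(27/8) = 393/4

393/4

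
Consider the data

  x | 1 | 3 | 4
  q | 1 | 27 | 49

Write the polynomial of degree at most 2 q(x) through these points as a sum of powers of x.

Newton's divided differences:
q[1,3] = (27 - 1) / (3 - 1) = 13
q[3,4] = (49 - 27) / (4 - 3) = 22
q[1,3,4] = (22 - 13) / (4 - 1) = 3
q(x) = 1 + 13·(x - 1) + 3·(x - 1)(x - 3)
Expanding: q(x) = 3x^2 + x - 3

q(x) = 3x^2 + x - 3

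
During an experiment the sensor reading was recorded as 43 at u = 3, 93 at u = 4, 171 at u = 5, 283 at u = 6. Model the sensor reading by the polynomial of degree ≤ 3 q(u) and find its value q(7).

435

Evaluate each Lagrange basis at u = 7:
L_0(7) = (3)·(2)·(1)/[(-1)·(-2)·(-3)] = -1
L_1(7) = (4)·(2)·(1)/[(1)·(-1)·(-2)] = 4
L_2(7) = (4)·(3)·(1)/[(2)·(1)·(-1)] = -6
L_3(7) = (4)·(3)·(2)/[(3)·(2)·(1)] = 4
Sum: 43·(-1) + 93·(4) + 171·(-6) + 283·(4) = 435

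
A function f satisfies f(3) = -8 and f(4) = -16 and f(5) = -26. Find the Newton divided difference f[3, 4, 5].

-1

f[3,4] = (-16 - (-8)) / (4 - 3) = -8
f[4,5] = (-26 - (-16)) / (5 - 4) = -10
f[3,4,5] = (-10 - (-8)) / (5 - 3) = -1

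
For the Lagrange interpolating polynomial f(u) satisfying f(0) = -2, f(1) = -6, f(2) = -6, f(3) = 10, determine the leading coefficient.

The leading coefficient equals the top divided difference f[0,1,2,3].
f[0,1] = (-6 - (-2)) / (1 - 0) = -4
f[1,2] = (-6 - (-6)) / (2 - 1) = 0
f[2,3] = (10 - (-6)) / (3 - 2) = 16
f[0,1,2] = (0 - (-4)) / (2 - 0) = 2
f[1,2,3] = (16 - 0) / (3 - 1) = 8
f[0,1,2,3] = (8 - 2) / (3 - 0) = 2

2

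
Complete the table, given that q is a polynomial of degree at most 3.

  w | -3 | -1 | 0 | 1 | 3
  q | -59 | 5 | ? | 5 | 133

The 4 known values determine q uniquely (degree ≤ 3).
Evaluate each Lagrange basis at w = 0:
L_0(0) = (1)·(-1)·(-3)/[(-2)·(-4)·(-6)] = -1/16
L_1(0) = (3)·(-1)·(-3)/[(2)·(-2)·(-4)] = 9/16
L_2(0) = (3)·(1)·(-3)/[(4)·(2)·(-2)] = 9/16
L_3(0) = (3)·(1)·(-1)/[(6)·(4)·(2)] = -1/16
Sum: (-59)·(-1/16) + 5·(9/16) + 5·(9/16) + 133·(-1/16) = 1

1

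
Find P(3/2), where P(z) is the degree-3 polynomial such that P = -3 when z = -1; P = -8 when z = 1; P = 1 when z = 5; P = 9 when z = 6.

-543/64

Evaluate each Lagrange basis at z = 3/2:
L_0(3/2) = (1/2)·(-7/2)·(-9/2)/[(-2)·(-6)·(-7)] = -3/32
L_1(3/2) = (5/2)·(-7/2)·(-9/2)/[(2)·(-4)·(-5)] = 63/64
L_2(3/2) = (5/2)·(1/2)·(-9/2)/[(6)·(4)·(-1)] = 15/64
L_3(3/2) = (5/2)·(1/2)·(-7/2)/[(7)·(5)·(1)] = -1/8
Sum: (-3)·(-3/32) + (-8)·(63/64) + 1·(15/64) + 9·(-1/8) = -543/64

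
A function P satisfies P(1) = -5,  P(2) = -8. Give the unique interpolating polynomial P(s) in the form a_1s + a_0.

Build the Lagrange basis polynomials:
L_0(s) = (s - 2) / [-1] = -s + 2
L_1(s) = (s - 1) / [1] = s - 1
P(s) = (-5)·L_0 + (-8)·L_1
  (-5)·L_0(s) = 5s - 10
  (-8)·L_1(s) = -8s + 8
Adding term by term: -3s - 2

P(s) = -3s - 2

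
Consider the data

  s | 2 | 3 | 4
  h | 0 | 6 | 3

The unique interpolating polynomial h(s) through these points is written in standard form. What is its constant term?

Build the Lagrange basis polynomials:
L_0(s) = (s - 3)(s - 4) / [2] = (1/2)s^2 - (7/2)s + 6
L_1(s) = (s - 2)(s - 4) / [-1] = -s^2 + 6s - 8
L_2(s) = (s - 2)(s - 3) / [2] = (1/2)s^2 - (5/2)s + 3
h(s) = 0·L_0 + 6·L_1 + 3·L_2
Only the constant term is needed; take it from each L_i and combine:
0·(6) + 6·(-8) + 3·(3) = -39

-39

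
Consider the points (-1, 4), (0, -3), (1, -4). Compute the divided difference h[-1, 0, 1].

3

h[-1,0] = (-3 - 4) / (0 - (-1)) = -7
h[0,1] = (-4 - (-3)) / (1 - 0) = -1
h[-1,0,1] = (-1 - (-7)) / (1 - (-1)) = 3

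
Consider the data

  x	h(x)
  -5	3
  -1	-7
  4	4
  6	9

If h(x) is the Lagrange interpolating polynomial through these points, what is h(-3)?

-292/55

Evaluate each Lagrange basis at x = -3:
L_0(-3) = (-2)·(-7)·(-9)/[(-4)·(-9)·(-11)] = 7/22
L_1(-3) = (2)·(-7)·(-9)/[(4)·(-5)·(-7)] = 9/10
L_2(-3) = (2)·(-2)·(-9)/[(9)·(5)·(-2)] = -2/5
L_3(-3) = (2)·(-2)·(-7)/[(11)·(7)·(2)] = 2/11
Sum: 3·(7/22) + (-7)·(9/10) + 4·(-2/5) + 9·(2/11) = -292/55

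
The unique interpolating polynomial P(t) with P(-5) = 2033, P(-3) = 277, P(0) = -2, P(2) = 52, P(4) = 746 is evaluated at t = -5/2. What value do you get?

2173/16

L_0(-5/2) = (1/2)·(-5/2)·(-9/2)·(-13/2)/[(-2)·(-5)·(-7)·(-9)] = -13/224
L_1(-5/2) = (5/2)·(-5/2)·(-9/2)·(-13/2)/[(2)·(-3)·(-5)·(-7)] = 195/224
L_2(-5/2) = (5/2)·(1/2)·(-9/2)·(-13/2)/[(5)·(3)·(-2)·(-4)] = 39/128
L_3(-5/2) = (5/2)·(1/2)·(-5/2)·(-13/2)/[(7)·(5)·(2)·(-2)] = -65/448
L_4(-5/2) = (5/2)·(1/2)·(-5/2)·(-9/2)/[(9)·(7)·(4)·(2)] = 25/896
Sum: 2033·(-13/224) + 277·(195/224) + (-2)·(39/128) + 52·(-65/448) + 746·(25/896) = 2173/16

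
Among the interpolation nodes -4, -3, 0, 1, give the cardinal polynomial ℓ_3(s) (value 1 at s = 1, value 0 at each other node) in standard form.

ℓ_3(s) = (s + 4)(s + 3)s / [(5)·(4)·(1)]
       = (s^3 + 7s^2 + 12s) / (20)

ℓ_3(s) = (1/20)s^3 + (7/20)s^2 + (3/5)s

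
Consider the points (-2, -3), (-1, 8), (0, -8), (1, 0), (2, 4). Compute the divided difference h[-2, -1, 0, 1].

h[-2,-1] = (8 - (-3)) / (-1 - (-2)) = 11
h[-1,0] = (-8 - 8) / (0 - (-1)) = -16
h[0,1] = (0 - (-8)) / (1 - 0) = 8
h[-2,-1,0] = (-16 - 11) / (0 - (-2)) = -27/2
h[-1,0,1] = (8 - (-16)) / (1 - (-1)) = 12
h[-2,-1,0,1] = (12 - (-27/2)) / (1 - (-2)) = 17/2

17/2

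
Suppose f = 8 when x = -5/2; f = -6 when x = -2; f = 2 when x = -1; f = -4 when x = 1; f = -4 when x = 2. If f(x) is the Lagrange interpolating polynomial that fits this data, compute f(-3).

3148/63

Evaluate each Lagrange basis at x = -3:
L_0(-3) = (-1)·(-2)·(-4)·(-5)/[(-1/2)·(-3/2)·(-7/2)·(-9/2)] = 640/189
L_1(-3) = (-1/2)·(-2)·(-4)·(-5)/[(1/2)·(-1)·(-3)·(-4)] = -10/3
L_2(-3) = (-1/2)·(-1)·(-4)·(-5)/[(3/2)·(1)·(-2)·(-3)] = 10/9
L_3(-3) = (-1/2)·(-1)·(-2)·(-5)/[(7/2)·(3)·(2)·(-1)] = -5/21
L_4(-3) = (-1/2)·(-1)·(-2)·(-4)/[(9/2)·(4)·(3)·(1)] = 2/27
Sum: 8·(640/189) + (-6)·(-10/3) + 2·(10/9) + (-4)·(-5/21) + (-4)·(2/27) = 3148/63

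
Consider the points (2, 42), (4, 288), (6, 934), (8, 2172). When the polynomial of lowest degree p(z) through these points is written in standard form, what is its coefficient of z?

-1

L_0(z) = (z - 4)(z - 6)(z - 8) / [-48] = -(1/48)z^3 + (3/8)z^2 - (13/6)z + 4
L_1(z) = (z - 2)(z - 6)(z - 8) / [16] = (1/16)z^3 - z^2 + (19/4)z - 6
L_2(z) = (z - 2)(z - 4)(z - 8) / [-16] = -(1/16)z^3 + (7/8)z^2 - (7/2)z + 4
L_3(z) = (z - 2)(z - 4)(z - 6) / [48] = (1/48)z^3 - (1/4)z^2 + (11/12)z - 1
p(z) = 42·L_0 + 288·L_1 + 934·L_2 + 2172·L_3
Only the coefficient of z is needed; take it from each L_i and combine:
42·(-13/6) + 288·(19/4) + 934·(-7/2) + 2172·(11/12) = -1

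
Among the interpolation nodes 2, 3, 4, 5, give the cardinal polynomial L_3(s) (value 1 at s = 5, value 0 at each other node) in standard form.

L_3(s) = (1/6)s^3 - (3/2)s^2 + (13/3)s - 4

L_3(s) = (s - 2)(s - 3)(s - 4) / [(3)·(2)·(1)]
       = (s^3 - 9s^2 + 26s - 24) / (6)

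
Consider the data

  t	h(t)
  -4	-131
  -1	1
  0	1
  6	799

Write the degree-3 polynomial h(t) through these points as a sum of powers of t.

Newton's divided differences:
h[-4,-1] = (1 - (-131)) / (-1 - (-4)) = 44
h[-1,0] = (1 - 1) / (0 - (-1)) = 0
h[0,6] = (799 - 1) / (6 - 0) = 133
h[-4,-1,0] = (0 - 44) / (0 - (-4)) = -11
h[-1,0,6] = (133 - 0) / (6 - (-1)) = 19
h[-4,-1,0,6] = (19 - (-11)) / (6 - (-4)) = 3
h(t) = -131 + 44·(t + 4) + (-11)·(t + 4)(t + 1) + 3·(t + 4)(t + 1)t
Expanding: h(t) = 3t^3 + 4t^2 + t + 1

h(t) = 3t^3 + 4t^2 + t + 1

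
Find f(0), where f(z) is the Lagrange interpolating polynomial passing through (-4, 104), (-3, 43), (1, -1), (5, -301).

4

L_0(0) = (3)·(-1)·(-5)/[(-1)·(-5)·(-9)] = -1/3
L_1(0) = (4)·(-1)·(-5)/[(1)·(-4)·(-8)] = 5/8
L_2(0) = (4)·(3)·(-5)/[(5)·(4)·(-4)] = 3/4
L_3(0) = (4)·(3)·(-1)/[(9)·(8)·(4)] = -1/24
Sum: 104·(-1/3) + 43·(5/8) + (-1)·(3/4) + (-301)·(-1/24) = 4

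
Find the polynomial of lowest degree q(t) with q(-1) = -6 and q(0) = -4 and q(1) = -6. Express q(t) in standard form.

Newton's divided differences:
q[-1,0] = (-4 - (-6)) / (0 - (-1)) = 2
q[0,1] = (-6 - (-4)) / (1 - 0) = -2
q[-1,0,1] = (-2 - 2) / (1 - (-1)) = -2
q(t) = -6 + 2·(t + 1) + (-2)·(t + 1)t
Expanding: q(t) = -2t^2 - 4

q(t) = -2t^2 - 4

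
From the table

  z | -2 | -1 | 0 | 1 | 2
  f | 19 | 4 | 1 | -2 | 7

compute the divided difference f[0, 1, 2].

6

f[0,1] = (-2 - 1) / (1 - 0) = -3
f[1,2] = (7 - (-2)) / (2 - 1) = 9
f[0,1,2] = (9 - (-3)) / (2 - 0) = 6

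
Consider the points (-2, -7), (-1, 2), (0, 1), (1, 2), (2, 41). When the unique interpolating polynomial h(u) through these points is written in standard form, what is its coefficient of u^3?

4

Build the Lagrange basis polynomials:
L_0(u) = (u + 1)u(u - 1)(u - 2) / [24] = (1/24)u^4 - (1/12)u^3 - (1/24)u^2 + (1/12)u
L_1(u) = (u + 2)u(u - 1)(u - 2) / [-6] = -(1/6)u^4 + (1/6)u^3 + (2/3)u^2 - (2/3)u
L_2(u) = (u + 2)(u + 1)(u - 1)(u - 2) / [4] = (1/4)u^4 - (5/4)u^2 + 1
L_3(u) = (u + 2)(u + 1)u(u - 2) / [-6] = -(1/6)u^4 - (1/6)u^3 + (2/3)u^2 + (2/3)u
L_4(u) = (u + 2)(u + 1)u(u - 1) / [24] = (1/24)u^4 + (1/12)u^3 - (1/24)u^2 - (1/12)u
h(u) = (-7)·L_0 + 2·L_1 + 1·L_2 + 2·L_3 + 41·L_4
Only the coefficient of u^3 is needed; take it from each L_i and combine:
(-7)·(-1/12) + 2·(1/6) + 1·(0) + 2·(-1/6) + 41·(1/12) = 4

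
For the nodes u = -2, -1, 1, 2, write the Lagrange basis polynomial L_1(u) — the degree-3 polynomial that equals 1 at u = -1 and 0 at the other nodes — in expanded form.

L_1(u) = (u + 2)(u - 1)(u - 2) / [(1)·(-2)·(-3)]
       = (u^3 - u^2 - 4u + 4) / (6)

L_1(u) = (1/6)u^3 - (1/6)u^2 - (2/3)u + 2/3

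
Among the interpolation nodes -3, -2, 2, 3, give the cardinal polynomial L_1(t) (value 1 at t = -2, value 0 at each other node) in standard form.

L_1(t) = (t + 3)(t - 2)(t - 3) / [(1)·(-4)·(-5)]
       = (t^3 - 2t^2 - 9t + 18) / (20)

L_1(t) = (1/20)t^3 - (1/10)t^2 - (9/20)t + 9/10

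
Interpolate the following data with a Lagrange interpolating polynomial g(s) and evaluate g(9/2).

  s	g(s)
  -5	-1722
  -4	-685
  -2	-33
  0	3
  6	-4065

-20769/16

L_0(9/2) = (17/2)·(13/2)·(9/2)·(-3/2)/[(-1)·(-3)·(-5)·(-11)] = -1989/880
L_1(9/2) = (19/2)·(13/2)·(9/2)·(-3/2)/[(1)·(-2)·(-4)·(-10)] = 6669/1280
L_2(9/2) = (19/2)·(17/2)·(9/2)·(-3/2)/[(3)·(2)·(-2)·(-8)] = -2907/512
L_3(9/2) = (19/2)·(17/2)·(13/2)·(-3/2)/[(5)·(4)·(2)·(-6)] = 4199/1280
L_4(9/2) = (19/2)·(17/2)·(13/2)·(9/2)/[(11)·(10)·(8)·(6)] = 12597/28160
Sum: (-1722)·(-1989/880) + (-685)·(6669/1280) + (-33)·(-2907/512) + 3·(4199/1280) + (-4065)·(12597/28160) = -20769/16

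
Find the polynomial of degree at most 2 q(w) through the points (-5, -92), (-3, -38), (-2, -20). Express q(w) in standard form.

Build the Lagrange basis polynomials:
L_0(w) = (w + 3)(w + 2) / [6] = (1/6)w^2 + (5/6)w + 1
L_1(w) = (w + 5)(w + 2) / [-2] = -(1/2)w^2 - (7/2)w - 5
L_2(w) = (w + 5)(w + 3) / [3] = (1/3)w^2 + (8/3)w + 5
q(w) = (-92)·L_0 + (-38)·L_1 + (-20)·L_2
  (-92)·L_0(w) = -(46/3)w^2 - (230/3)w - 92
  (-38)·L_1(w) = 19w^2 + 133w + 190
  (-20)·L_2(w) = -(20/3)w^2 - (160/3)w - 100
Adding term by term: -3w^2 + 3w - 2

q(w) = -3w^2 + 3w - 2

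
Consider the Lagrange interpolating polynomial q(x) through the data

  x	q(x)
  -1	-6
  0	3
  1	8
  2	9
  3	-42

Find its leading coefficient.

The leading coefficient equals the top divided difference q[-1,0,1,2,3].
q[-1,0] = (3 - (-6)) / (0 - (-1)) = 9
q[0,1] = (8 - 3) / (1 - 0) = 5
q[1,2] = (9 - 8) / (2 - 1) = 1
q[2,3] = (-42 - 9) / (3 - 2) = -51
q[-1,0,1] = (5 - 9) / (1 - (-1)) = -2
q[0,1,2] = (1 - 5) / (2 - 0) = -2
q[1,2,3] = (-51 - 1) / (3 - 1) = -26
q[-1,0,1,2] = (-2 - (-2)) / (2 - (-1)) = 0
q[0,1,2,3] = (-26 - (-2)) / (3 - 0) = -8
q[-1,0,1,2,3] = (-8 - 0) / (3 - (-1)) = -2

-2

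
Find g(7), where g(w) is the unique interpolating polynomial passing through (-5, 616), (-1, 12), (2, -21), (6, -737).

-1196

Evaluate each Lagrange basis at w = 7:
L_0(7) = (8)·(5)·(1)/[(-4)·(-7)·(-11)] = -10/77
L_1(7) = (12)·(5)·(1)/[(4)·(-3)·(-7)] = 5/7
L_2(7) = (12)·(8)·(1)/[(7)·(3)·(-4)] = -8/7
L_3(7) = (12)·(8)·(5)/[(11)·(7)·(4)] = 120/77
Sum: 616·(-10/77) + 12·(5/7) + (-21)·(-8/7) + (-737)·(120/77) = -1196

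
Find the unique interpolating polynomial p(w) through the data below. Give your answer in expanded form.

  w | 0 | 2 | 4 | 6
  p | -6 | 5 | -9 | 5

Build the Lagrange basis polynomials:
L_0(w) = (w - 2)(w - 4)(w - 6) / [-48] = -(1/48)w^3 + (1/4)w^2 - (11/12)w + 1
L_1(w) = w(w - 4)(w - 6) / [16] = (1/16)w^3 - (5/8)w^2 + (3/2)w
L_2(w) = w(w - 2)(w - 6) / [-16] = -(1/16)w^3 + (1/2)w^2 - (3/4)w
L_3(w) = w(w - 2)(w - 4) / [48] = (1/48)w^3 - (1/8)w^2 + (1/6)w
p(w) = (-6)·L_0 + 5·L_1 + (-9)·L_2 + 5·L_3
  (-6)·L_0(w) = (1/8)w^3 - (3/2)w^2 + (11/2)w - 6
  5·L_1(w) = (5/16)w^3 - (25/8)w^2 + (15/2)w
  (-9)·L_2(w) = (9/16)w^3 - (9/2)w^2 + (27/4)w
  5·L_3(w) = (5/48)w^3 - (5/8)w^2 + (5/6)w
Adding term by term: (53/48)w^3 - (39/4)w^2 + (247/12)w - 6

p(w) = (53/48)w^3 - (39/4)w^2 + (247/12)w - 6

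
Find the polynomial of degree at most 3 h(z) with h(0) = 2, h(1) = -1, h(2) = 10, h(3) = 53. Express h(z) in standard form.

h(z) = 3z^3 - 2z^2 - 4z + 2

L_0(z) = (z - 1)(z - 2)(z - 3) / [-6] = -(1/6)z^3 + z^2 - (11/6)z + 1
L_1(z) = z(z - 2)(z - 3) / [2] = (1/2)z^3 - (5/2)z^2 + 3z
L_2(z) = z(z - 1)(z - 3) / [-2] = -(1/2)z^3 + 2z^2 - (3/2)z
L_3(z) = z(z - 1)(z - 2) / [6] = (1/6)z^3 - (1/2)z^2 + (1/3)z
h(z) = 2·L_0 + (-1)·L_1 + 10·L_2 + 53·L_3
  2·L_0(z) = -(1/3)z^3 + 2z^2 - (11/3)z + 2
  (-1)·L_1(z) = -(1/2)z^3 + (5/2)z^2 - 3z
  10·L_2(z) = -5z^3 + 20z^2 - 15z
  53·L_3(z) = (53/6)z^3 - (53/2)z^2 + (53/3)z
Adding term by term: 3z^3 - 2z^2 - 4z + 2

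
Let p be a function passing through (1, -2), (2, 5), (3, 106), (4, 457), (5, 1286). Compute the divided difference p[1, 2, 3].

47

p[1,2] = (5 - (-2)) / (2 - 1) = 7
p[2,3] = (106 - 5) / (3 - 2) = 101
p[1,2,3] = (101 - 7) / (3 - 1) = 47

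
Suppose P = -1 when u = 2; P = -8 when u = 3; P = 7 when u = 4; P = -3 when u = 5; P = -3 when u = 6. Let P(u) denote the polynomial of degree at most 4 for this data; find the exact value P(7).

124

Using Newton's divided-difference form:
P[2,3] = (-8 - (-1)) / (3 - 2) = -7
P[3,4] = (7 - (-8)) / (4 - 3) = 15
P[4,5] = (-3 - 7) / (5 - 4) = -10
P[5,6] = (-3 - (-3)) / (6 - 5) = 0
P[2,3,4] = (15 - (-7)) / (4 - 2) = 11
P[3,4,5] = (-10 - 15) / (5 - 3) = -25/2
P[4,5,6] = (0 - (-10)) / (6 - 4) = 5
P[2,3,4,5] = (-25/2 - 11) / (5 - 2) = -47/6
P[3,4,5,6] = (5 - (-25/2)) / (6 - 3) = 35/6
P[2,3,4,5,6] = (35/6 - (-47/6)) / (6 - 2) = 41/12
P(7) = -1 + (-7)·(5) + 11·(5)·(4) + (-47/6)·(5)·(4)·(3) + (41/12)·(5)·(4)·(3)·(2) = 124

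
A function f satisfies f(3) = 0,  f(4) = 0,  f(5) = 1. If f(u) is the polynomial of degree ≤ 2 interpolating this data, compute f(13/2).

35/8

Evaluate each Lagrange basis at u = 13/2:
L_0(13/2) = (5/2)·(3/2)/[(-1)·(-2)] = 15/8
L_1(13/2) = (7/2)·(3/2)/[(1)·(-1)] = -21/4
L_2(13/2) = (7/2)·(5/2)/[(2)·(1)] = 35/8
Sum: 0 + 0 + 1·(35/8) = 35/8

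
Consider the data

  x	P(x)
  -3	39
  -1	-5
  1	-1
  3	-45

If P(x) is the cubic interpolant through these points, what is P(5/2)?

L_0(5/2) = (7/2)·(3/2)·(-1/2)/[(-2)·(-4)·(-6)] = 7/128
L_1(5/2) = (11/2)·(3/2)·(-1/2)/[(2)·(-2)·(-4)] = -33/128
L_2(5/2) = (11/2)·(7/2)·(-1/2)/[(4)·(2)·(-2)] = 77/128
L_3(5/2) = (11/2)·(7/2)·(3/2)/[(6)·(4)·(2)] = 77/128
Sum: 39·(7/128) + (-5)·(-33/128) + (-1)·(77/128) + (-45)·(77/128) = -97/4

-97/4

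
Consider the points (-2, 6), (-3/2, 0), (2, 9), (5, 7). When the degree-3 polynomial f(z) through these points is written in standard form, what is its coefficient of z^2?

Build the Lagrange basis polynomials:
L_0(z) = (z + 3/2)(z - 2)(z - 5) / [-14] = -(1/14)z^3 + (11/28)z^2 + (1/28)z - 15/14
L_1(z) = (z + 2)(z - 2)(z - 5) / [91/8] = (8/91)z^3 - (40/91)z^2 - (32/91)z + 160/91
L_2(z) = (z + 2)(z + 3/2)(z - 5) / [-42] = -(1/42)z^3 + (1/28)z^2 + (29/84)z + 5/14
L_3(z) = (z + 2)(z + 3/2)(z - 2) / [273/2] = (2/273)z^3 + (1/91)z^2 - (8/273)z - 4/91
f(z) = 6·L_0 + 0·L_1 + 9·L_2 + 7·L_3
Only the coefficient of z^2 is needed; take it from each L_i and combine:
6·(11/28) + 0·(-40/91) + 9·(1/28) + 7·(1/91) = 1003/364

1003/364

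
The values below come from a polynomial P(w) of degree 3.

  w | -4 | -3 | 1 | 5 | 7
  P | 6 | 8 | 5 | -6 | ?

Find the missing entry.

The 4 known values determine P uniquely (degree ≤ 3).
L_0(7) = (10)·(6)·(2)/[(-1)·(-5)·(-9)] = -8/3
L_1(7) = (11)·(6)·(2)/[(1)·(-4)·(-8)] = 33/8
L_2(7) = (11)·(10)·(2)/[(5)·(4)·(-4)] = -11/4
L_3(7) = (11)·(10)·(6)/[(9)·(8)·(4)] = 55/24
Sum: 6·(-8/3) + 8·(33/8) + 5·(-11/4) + (-6)·(55/24) = -21/2

-21/2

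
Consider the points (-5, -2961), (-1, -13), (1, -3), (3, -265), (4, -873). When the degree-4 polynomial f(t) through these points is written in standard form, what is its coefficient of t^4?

The leading coefficient equals the top divided difference f[-5,-1,1,3,4].
f[-5,-1] = (-13 - (-2961)) / (-1 - (-5)) = 737
f[-1,1] = (-3 - (-13)) / (1 - (-1)) = 5
f[1,3] = (-265 - (-3)) / (3 - 1) = -131
f[3,4] = (-873 - (-265)) / (4 - 3) = -608
f[-5,-1,1] = (5 - 737) / (1 - (-5)) = -122
f[-1,1,3] = (-131 - 5) / (3 - (-1)) = -34
f[1,3,4] = (-608 - (-131)) / (4 - 1) = -159
f[-5,-1,1,3] = (-34 - (-122)) / (3 - (-5)) = 11
f[-1,1,3,4] = (-159 - (-34)) / (4 - (-1)) = -25
f[-5,-1,1,3,4] = (-25 - 11) / (4 - (-5)) = -4

-4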